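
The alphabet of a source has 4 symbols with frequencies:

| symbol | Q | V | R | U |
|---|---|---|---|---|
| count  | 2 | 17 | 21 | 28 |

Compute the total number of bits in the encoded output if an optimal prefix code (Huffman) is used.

Build the Huffman tree bottom-up:
combine Q(2), V(17) → 19
combine 19, R(21) → 40
combine U(28), 40 → 68
Total encoded bits = sum of merged weights = 19 + 40 + 68 = 127.

127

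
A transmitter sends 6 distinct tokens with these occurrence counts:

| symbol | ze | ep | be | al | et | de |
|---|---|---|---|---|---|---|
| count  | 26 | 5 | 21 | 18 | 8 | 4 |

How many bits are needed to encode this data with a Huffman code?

190

Greedily combine the two least-frequent nodes:
combine de(4), ep(5) → 9
combine et(8), 9 → 17
combine 17, al(18) → 35
combine be(21), ze(26) → 47
combine 35, 47 → 82
Total encoded bits = sum of merged weights = 9 + 17 + 35 + 47 + 82 = 190.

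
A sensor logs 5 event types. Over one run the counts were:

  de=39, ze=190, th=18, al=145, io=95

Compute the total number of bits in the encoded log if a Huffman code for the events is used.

993

Greedily combine the two least-frequent nodes:
combine th(18), de(39) → 57
combine 57, io(95) → 152
combine al(145), 152 → 297
combine ze(190), 297 → 487
Each symbol's bit-cost is frequency × depth; summing gives 993 bits (equivalently 57 + 152 + 297 + 487).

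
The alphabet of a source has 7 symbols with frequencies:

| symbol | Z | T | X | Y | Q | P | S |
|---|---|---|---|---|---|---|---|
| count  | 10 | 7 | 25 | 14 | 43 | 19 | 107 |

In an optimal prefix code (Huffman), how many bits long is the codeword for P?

3

Huffman merges, smallest pair first:
combine T(7), Z(10) → 17
combine Y(14), 17 → 31
combine P(19), X(25) → 44
combine 31, Q(43) → 74
combine 44, 74 → 118
combine S(107), 118 → 225
P sits 3 levels below the root, so its codeword is 3 bits.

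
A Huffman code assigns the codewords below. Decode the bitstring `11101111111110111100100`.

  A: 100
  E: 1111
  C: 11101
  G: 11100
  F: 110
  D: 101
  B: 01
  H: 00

CEEBGA

Read left to right; each codeword is recognised as soon as it completes (prefix code):
  11101→C | 1111→E | 1111→E | 01→B | 11100→G | 100→A
Decoded message: CEEBGA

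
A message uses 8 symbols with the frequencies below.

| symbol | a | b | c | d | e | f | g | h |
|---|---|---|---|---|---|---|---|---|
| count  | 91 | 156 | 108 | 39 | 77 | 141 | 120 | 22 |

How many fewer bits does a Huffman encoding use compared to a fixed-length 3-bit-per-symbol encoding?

98

Fixed-length: 3 bits × 754 symbols = 2262 bits.
Huffman merges:
h(22) + d(39) → 61
61 + e(77) → 138
a(91) + c(108) → 199
g(120) + 138 → 258
f(141) + b(156) → 297
199 + 258 → 457
297 + 457 → 754
Huffman total = 61 + 138 + 199 + 258 + 297 + 457 + 754 = 2164 bits.
Saving = 2262 − 2164 = 98 bits.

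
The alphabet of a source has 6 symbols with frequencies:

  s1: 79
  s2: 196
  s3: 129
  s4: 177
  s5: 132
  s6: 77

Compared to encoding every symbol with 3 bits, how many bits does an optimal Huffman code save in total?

Fixed-length: 3 bits × 790 symbols = 2370 bits.
Huffman merges:
s6(77) + s1(79) → 156
s3(129) + s5(132) → 261
156 + s4(177) → 333
s2(196) + 261 → 457
333 + 457 → 790
Huffman total = 156 + 261 + 333 + 457 + 790 = 1997 bits.
Saving = 2370 − 1997 = 373 bits.

373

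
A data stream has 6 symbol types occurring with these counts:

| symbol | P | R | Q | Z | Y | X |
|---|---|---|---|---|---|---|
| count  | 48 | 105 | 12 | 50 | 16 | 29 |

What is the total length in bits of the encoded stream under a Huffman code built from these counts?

598

Greedily combine the two least-frequent nodes:
merge Q(12) and Y(16): 28
merge 28 and X(29): 57
merge P(48) and Z(50): 98
merge 57 and 98: 155
merge R(105) and 155: 260
Total encoded bits = sum of merged weights = 28 + 57 + 98 + 155 + 260 = 598.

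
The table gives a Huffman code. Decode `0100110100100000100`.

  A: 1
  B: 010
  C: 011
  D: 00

BCBBDDAD

Read left to right; each codeword is recognised as soon as it completes (prefix code):
  010→B | 011→C | 010→B | 010→B | 00→D | 00→D | 1→A | 00→D
Decoded message: BCBBDDAD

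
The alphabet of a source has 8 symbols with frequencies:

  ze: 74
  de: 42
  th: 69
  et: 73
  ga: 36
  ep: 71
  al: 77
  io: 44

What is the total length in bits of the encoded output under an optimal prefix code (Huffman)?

Merge the two smallest weights repeatedly:
combine ga(36), de(42) → 78
combine io(44), th(69) → 113
combine ep(71), et(73) → 144
combine ze(74), al(77) → 151
combine 78, 113 → 191
combine 144, 151 → 295
combine 191, 295 → 486
The encoded length is the sum of every internal node's weight: 78 + 113 + 144 + 151 + 191 + 295 + 486 = 1458 bits.

1458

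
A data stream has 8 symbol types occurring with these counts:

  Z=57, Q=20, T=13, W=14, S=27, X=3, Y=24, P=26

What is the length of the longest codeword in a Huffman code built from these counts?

Merge the two lowest-weight nodes at each step:
combine X(3), T(13) → 16
combine W(14), 16 → 30
combine Q(20), Y(24) → 44
combine P(26), S(27) → 53
combine 30, 44 → 74
combine 53, Z(57) → 110
combine 74, 110 → 184
The first pair merged (X, T) ends up deepest, at depth 4.

4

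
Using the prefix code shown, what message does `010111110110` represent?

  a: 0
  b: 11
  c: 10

acbbcba

Read left to right; each codeword is recognised as soon as it completes (prefix code):
  0→a | 10→c | 11→b | 11→b | 10→c | 11→b | 0→a
Decoded message: acbbcba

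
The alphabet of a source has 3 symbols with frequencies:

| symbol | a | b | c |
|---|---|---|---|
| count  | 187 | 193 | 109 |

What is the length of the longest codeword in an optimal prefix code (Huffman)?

Merge the two lowest-weight nodes at each step:
merge c(109) and a(187): 296
merge b(193) and 296: 489
Maximum depth reached is 2.

2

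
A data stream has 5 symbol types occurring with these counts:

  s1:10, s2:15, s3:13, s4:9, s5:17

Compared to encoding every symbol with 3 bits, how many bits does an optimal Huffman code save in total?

45

Fixed-length: 3 bits × 64 symbols = 192 bits.
Huffman merges:
s4(9) + s1(10) → 19
s3(13) + s2(15) → 28
s5(17) + 19 → 36
28 + 36 → 64
Huffman total = 19 + 28 + 36 + 64 = 147 bits.
Saving = 192 − 147 = 45 bits.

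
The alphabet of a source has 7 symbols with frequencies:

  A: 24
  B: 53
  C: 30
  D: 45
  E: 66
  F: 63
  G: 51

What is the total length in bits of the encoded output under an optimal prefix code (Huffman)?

Merge the two smallest weights repeatedly:
merge A(24) and C(30): 54
merge D(45) and G(51): 96
merge B(53) and 54: 107
merge F(63) and E(66): 129
merge 96 and 107: 203
merge 129 and 203: 332
The encoded length is the sum of every internal node's weight: 54 + 96 + 107 + 129 + 203 + 332 = 921 bits.

921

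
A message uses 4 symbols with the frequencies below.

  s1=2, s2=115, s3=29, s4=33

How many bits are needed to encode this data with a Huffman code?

Merge the two smallest weights repeatedly:
combine s1(2), s3(29) → 31
combine 31, s4(33) → 64
combine 64, s2(115) → 179
Each symbol's bit-cost is frequency × depth; summing gives 274 bits (equivalently 31 + 64 + 179).

274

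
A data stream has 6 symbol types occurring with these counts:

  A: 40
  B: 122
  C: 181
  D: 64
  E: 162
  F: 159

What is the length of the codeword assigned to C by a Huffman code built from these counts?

Repeatedly merge the two smallest:
merge A(40) and D(64): 104
merge 104 and B(122): 226
merge F(159) and E(162): 321
merge C(181) and 226: 407
merge 321 and 407: 728
C sits 2 levels below the root, so its codeword is 2 bits.

2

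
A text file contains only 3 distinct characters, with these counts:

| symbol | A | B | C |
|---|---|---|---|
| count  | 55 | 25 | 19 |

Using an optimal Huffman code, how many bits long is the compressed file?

Merge the two smallest weights repeatedly:
C(19) + B(25) → 44
44 + A(55) → 99
Each symbol's bit-cost is frequency × depth; summing gives 143 bits (equivalently 44 + 99).

143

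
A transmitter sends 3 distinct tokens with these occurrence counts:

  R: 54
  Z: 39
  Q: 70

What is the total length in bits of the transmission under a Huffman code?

Greedily combine the two least-frequent nodes:
merge Z(39) and R(54): 93
merge Q(70) and 93: 163
Each symbol's bit-cost is frequency × depth; summing gives 256 bits (equivalently 93 + 163).

256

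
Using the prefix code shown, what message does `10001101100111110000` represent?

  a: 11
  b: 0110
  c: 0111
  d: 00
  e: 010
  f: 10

fdabcadd

Read left to right; each codeword is recognised as soon as it completes (prefix code):
  10→f | 00→d | 11→a | 0110→b | 0111→c | 11→a | 00→d | 00→d
Decoded message: fdabcadd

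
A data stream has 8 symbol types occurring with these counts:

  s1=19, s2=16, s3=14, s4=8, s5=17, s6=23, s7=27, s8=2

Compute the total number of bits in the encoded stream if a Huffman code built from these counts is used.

Merge the two smallest weights repeatedly:
combine s8(2), s4(8) → 10
combine 10, s3(14) → 24
combine s2(16), s5(17) → 33
combine s1(19), s6(23) → 42
combine 24, s7(27) → 51
combine 33, 42 → 75
combine 51, 75 → 126
Each symbol's bit-cost is frequency × depth; summing gives 361 bits (equivalently 10 + 24 + 33 + 42 + 51 + 75 + 126).

361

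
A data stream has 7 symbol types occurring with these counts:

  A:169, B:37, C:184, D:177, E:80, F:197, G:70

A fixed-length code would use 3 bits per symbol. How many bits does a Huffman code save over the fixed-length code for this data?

274

Fixed-length: 3 bits × 914 symbols = 2742 bits.
Huffman merges:
B(37) + G(70) → 107
E(80) + 107 → 187
A(169) + D(177) → 346
C(184) + 187 → 371
F(197) + 346 → 543
371 + 543 → 914
Huffman total = 107 + 187 + 346 + 371 + 543 + 914 = 2468 bits.
Saving = 2742 − 2468 = 274 bits.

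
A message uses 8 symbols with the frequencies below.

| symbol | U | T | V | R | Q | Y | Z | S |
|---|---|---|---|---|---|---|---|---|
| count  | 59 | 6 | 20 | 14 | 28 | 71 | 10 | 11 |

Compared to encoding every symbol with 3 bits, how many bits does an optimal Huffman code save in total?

89

Fixed-length: 3 bits × 219 symbols = 657 bits.
Huffman merges:
T(6) + Z(10) → 16
S(11) + R(14) → 25
16 + V(20) → 36
25 + Q(28) → 53
36 + 53 → 89
U(59) + Y(71) → 130
89 + 130 → 219
Huffman total = 16 + 25 + 36 + 53 + 89 + 130 + 219 = 568 bits.
Saving = 657 − 568 = 89 bits.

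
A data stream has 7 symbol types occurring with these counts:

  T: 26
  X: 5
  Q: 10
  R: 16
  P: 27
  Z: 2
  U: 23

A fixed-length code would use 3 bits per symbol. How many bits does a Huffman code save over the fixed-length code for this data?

52

Fixed-length: 3 bits × 109 symbols = 327 bits.
Huffman merges:
Z(2) + X(5) → 7
7 + Q(10) → 17
R(16) + 17 → 33
U(23) + T(26) → 49
P(27) + 33 → 60
49 + 60 → 109
Huffman total = 7 + 17 + 33 + 49 + 60 + 109 = 275 bits.
Saving = 327 − 275 = 52 bits.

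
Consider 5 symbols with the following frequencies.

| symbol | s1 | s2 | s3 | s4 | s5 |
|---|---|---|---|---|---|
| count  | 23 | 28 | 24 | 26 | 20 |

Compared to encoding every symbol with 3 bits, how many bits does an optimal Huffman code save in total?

Fixed-length: 3 bits × 121 symbols = 363 bits.
Huffman merges:
merge s5(20) and s1(23): 43
merge s3(24) and s4(26): 50
merge s2(28) and 43: 71
merge 50 and 71: 121
Huffman total = 43 + 50 + 71 + 121 = 285 bits.
Saving = 363 − 285 = 78 bits.

78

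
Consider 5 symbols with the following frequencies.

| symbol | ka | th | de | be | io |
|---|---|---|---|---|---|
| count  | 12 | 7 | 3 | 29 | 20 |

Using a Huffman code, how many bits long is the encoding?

Merge the two smallest weights repeatedly:
combine de(3), th(7) → 10
combine 10, ka(12) → 22
combine io(20), 22 → 42
combine be(29), 42 → 71
Each symbol's bit-cost is frequency × depth; summing gives 145 bits (equivalently 10 + 22 + 42 + 71).

145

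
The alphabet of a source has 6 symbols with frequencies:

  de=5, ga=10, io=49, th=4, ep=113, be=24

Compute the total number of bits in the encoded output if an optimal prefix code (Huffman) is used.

Build the Huffman tree bottom-up:
th(4) + de(5) → 9
9 + ga(10) → 19
19 + be(24) → 43
43 + io(49) → 92
92 + ep(113) → 205
Total encoded bits = sum of merged weights = 9 + 19 + 43 + 92 + 205 = 368.

368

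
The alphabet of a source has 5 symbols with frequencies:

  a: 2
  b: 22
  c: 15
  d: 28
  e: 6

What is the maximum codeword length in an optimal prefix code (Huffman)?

4

Merge the two lowest-weight nodes at each step:
a(2) + e(6) → 8
8 + c(15) → 23
b(22) + 23 → 45
d(28) + 45 → 73
The first pair merged (a, e) ends up deepest, at depth 4.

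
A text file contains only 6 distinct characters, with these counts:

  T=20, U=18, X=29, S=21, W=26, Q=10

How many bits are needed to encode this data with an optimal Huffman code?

Greedily combine the two least-frequent nodes:
merge Q(10) and U(18): 28
merge T(20) and S(21): 41
merge W(26) and 28: 54
merge X(29) and 41: 70
merge 54 and 70: 124
The encoded length is the sum of every internal node's weight: 28 + 41 + 54 + 70 + 124 = 317 bits.

317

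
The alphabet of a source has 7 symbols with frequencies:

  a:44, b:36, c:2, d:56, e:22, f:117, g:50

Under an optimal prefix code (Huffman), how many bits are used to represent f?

Repeatedly merge the two smallest:
combine c(2), e(22) → 24
combine 24, b(36) → 60
combine a(44), g(50) → 94
combine d(56), 60 → 116
combine 94, 116 → 210
combine f(117), 210 → 327
f is a child of the root — depth 1, so its codeword is a single bit.

1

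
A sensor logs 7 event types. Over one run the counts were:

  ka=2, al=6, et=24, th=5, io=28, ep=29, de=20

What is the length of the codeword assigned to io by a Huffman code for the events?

2

Repeatedly merge the two smallest:
ka(2) + th(5) → 7
al(6) + 7 → 13
13 + de(20) → 33
et(24) + io(28) → 52
ep(29) + 33 → 62
52 + 62 → 114
io's leaf is at depth 2, giving a 2-bit codeword.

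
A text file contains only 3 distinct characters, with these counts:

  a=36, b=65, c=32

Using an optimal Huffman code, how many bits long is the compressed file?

201

Greedily combine the two least-frequent nodes:
c(32) + a(36) → 68
b(65) + 68 → 133
Each symbol's bit-cost is frequency × depth; summing gives 201 bits (equivalently 68 + 133).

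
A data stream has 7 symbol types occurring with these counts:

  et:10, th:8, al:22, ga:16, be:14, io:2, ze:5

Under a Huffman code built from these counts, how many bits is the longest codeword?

4

Merge the two lowest-weight nodes at each step:
merge io(2) and ze(5): 7
merge 7 and th(8): 15
merge et(10) and be(14): 24
merge 15 and ga(16): 31
merge al(22) and 24: 46
merge 31 and 46: 77
Maximum depth reached is 4.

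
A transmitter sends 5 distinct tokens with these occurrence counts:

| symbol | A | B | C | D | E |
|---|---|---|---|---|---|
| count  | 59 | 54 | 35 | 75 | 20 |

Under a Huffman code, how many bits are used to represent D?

2

Build the tree from the bottom:
merge E(20) and C(35): 55
merge B(54) and 55: 109
merge A(59) and D(75): 134
merge 109 and 134: 243
D's leaf is at depth 2, giving a 2-bit codeword.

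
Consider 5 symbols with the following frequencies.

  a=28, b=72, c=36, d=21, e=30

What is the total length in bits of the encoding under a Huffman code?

417

Greedily combine the two least-frequent nodes:
d(21) + a(28) → 49
e(30) + c(36) → 66
49 + 66 → 115
b(72) + 115 → 187
Total encoded bits = sum of merged weights = 49 + 66 + 115 + 187 = 417.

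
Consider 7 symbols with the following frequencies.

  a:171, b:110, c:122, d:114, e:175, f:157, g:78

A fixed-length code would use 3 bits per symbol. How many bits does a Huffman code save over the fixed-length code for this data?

175

Fixed-length: 3 bits × 927 symbols = 2781 bits.
Huffman merges:
merge g(78) and b(110): 188
merge d(114) and c(122): 236
merge f(157) and a(171): 328
merge e(175) and 188: 363
merge 236 and 328: 564
merge 363 and 564: 927
Huffman total = 188 + 236 + 328 + 363 + 564 + 927 = 2606 bits.
Saving = 2781 − 2606 = 175 bits.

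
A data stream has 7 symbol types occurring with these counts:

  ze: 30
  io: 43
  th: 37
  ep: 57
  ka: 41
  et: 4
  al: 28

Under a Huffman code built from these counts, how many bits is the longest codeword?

4

Merge the two lowest-weight nodes at each step:
combine et(4), al(28) → 32
combine ze(30), 32 → 62
combine th(37), ka(41) → 78
combine io(43), ep(57) → 100
combine 62, 78 → 140
combine 100, 140 → 240
Maximum depth reached is 4.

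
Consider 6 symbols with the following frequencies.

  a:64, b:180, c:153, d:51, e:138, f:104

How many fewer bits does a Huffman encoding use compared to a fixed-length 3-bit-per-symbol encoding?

Fixed-length: 3 bits × 690 symbols = 2070 bits.
Huffman merges:
d(51) + a(64) → 115
f(104) + 115 → 219
e(138) + c(153) → 291
b(180) + 219 → 399
291 + 399 → 690
Huffman total = 115 + 219 + 291 + 399 + 690 = 1714 bits.
Saving = 2070 − 1714 = 356 bits.

356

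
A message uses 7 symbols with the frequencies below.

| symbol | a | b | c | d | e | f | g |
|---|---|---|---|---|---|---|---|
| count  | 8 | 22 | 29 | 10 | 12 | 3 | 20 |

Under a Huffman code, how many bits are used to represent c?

Huffman merges, smallest pair first:
merge f(3) and a(8): 11
merge d(10) and 11: 21
merge e(12) and g(20): 32
merge 21 and b(22): 43
merge c(29) and 32: 61
merge 43 and 61: 104
The subtree containing c is merged 2 times, so code length = 2.

2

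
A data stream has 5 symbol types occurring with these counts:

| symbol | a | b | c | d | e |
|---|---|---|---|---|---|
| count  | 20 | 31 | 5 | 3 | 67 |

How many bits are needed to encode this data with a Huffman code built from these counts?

Greedily combine the two least-frequent nodes:
merge d(3) and c(5): 8
merge 8 and a(20): 28
merge 28 and b(31): 59
merge 59 and e(67): 126
Total encoded bits = sum of merged weights = 8 + 28 + 59 + 126 = 221.

221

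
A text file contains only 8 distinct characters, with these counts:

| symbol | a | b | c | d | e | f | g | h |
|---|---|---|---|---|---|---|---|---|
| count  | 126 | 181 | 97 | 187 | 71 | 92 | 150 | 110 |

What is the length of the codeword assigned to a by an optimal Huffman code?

3

Repeatedly merge the two smallest:
e(71) + f(92) → 163
c(97) + h(110) → 207
a(126) + g(150) → 276
163 + b(181) → 344
d(187) + 207 → 394
276 + 344 → 620
394 + 620 → 1014
The subtree containing a is merged 3 times, so code length = 3.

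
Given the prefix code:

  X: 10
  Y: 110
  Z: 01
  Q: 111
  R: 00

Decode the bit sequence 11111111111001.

Read left to right; each codeword is recognised as soon as it completes (prefix code):
  111→Q | 111→Q | 111→Q | 110→Y | 01→Z
Decoded message: QQQYZ

QQQYZ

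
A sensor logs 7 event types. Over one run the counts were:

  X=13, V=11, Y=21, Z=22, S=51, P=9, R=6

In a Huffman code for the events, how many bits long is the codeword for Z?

Huffman merges, smallest pair first:
merge R(6) and P(9): 15
merge V(11) and X(13): 24
merge 15 and Y(21): 36
merge Z(22) and 24: 46
merge 36 and 46: 82
merge S(51) and 82: 133
The subtree containing Z is merged 3 times, so code length = 3.

3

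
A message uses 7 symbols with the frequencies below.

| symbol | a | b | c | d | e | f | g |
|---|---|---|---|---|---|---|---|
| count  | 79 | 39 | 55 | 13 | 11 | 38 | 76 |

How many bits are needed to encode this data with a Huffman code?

Build the Huffman tree bottom-up:
combine e(11), d(13) → 24
combine 24, f(38) → 62
combine b(39), c(55) → 94
combine 62, g(76) → 138
combine a(79), 94 → 173
combine 138, 173 → 311
Total encoded bits = sum of merged weights = 24 + 62 + 94 + 138 + 173 + 311 = 802.

802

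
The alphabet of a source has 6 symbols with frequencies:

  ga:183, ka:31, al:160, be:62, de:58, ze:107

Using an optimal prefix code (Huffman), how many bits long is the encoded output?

1442

Build the Huffman tree bottom-up:
ka(31) + de(58) → 89
be(62) + 89 → 151
ze(107) + 151 → 258
al(160) + ga(183) → 343
258 + 343 → 601
Total encoded bits = sum of merged weights = 89 + 151 + 258 + 343 + 601 = 1442.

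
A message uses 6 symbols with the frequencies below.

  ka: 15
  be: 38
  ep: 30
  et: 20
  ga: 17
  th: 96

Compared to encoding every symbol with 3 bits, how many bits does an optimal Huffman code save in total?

160

Fixed-length: 3 bits × 216 symbols = 648 bits.
Huffman merges:
merge ka(15) and ga(17): 32
merge et(20) and ep(30): 50
merge 32 and be(38): 70
merge 50 and 70: 120
merge th(96) and 120: 216
Huffman total = 32 + 50 + 70 + 120 + 216 = 488 bits.
Saving = 648 − 488 = 160 bits.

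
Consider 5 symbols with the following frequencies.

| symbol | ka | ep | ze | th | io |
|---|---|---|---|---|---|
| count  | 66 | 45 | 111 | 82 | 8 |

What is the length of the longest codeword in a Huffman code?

3

Merge the two lowest-weight nodes at each step:
io(8) + ep(45) → 53
53 + ka(66) → 119
th(82) + ze(111) → 193
119 + 193 → 312
The rarest symbols sit at the bottom; the longest codeword is 3 bits.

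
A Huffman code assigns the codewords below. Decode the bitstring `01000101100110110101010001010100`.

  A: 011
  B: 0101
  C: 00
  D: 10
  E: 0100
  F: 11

Read left to right; each codeword is recognised as soon as it completes (prefix code):
  0100→E | 0101→B | 10→D | 011→A | 011→A | 0101→B | 0100→E | 0101→B | 0100→E
Decoded message: EBDAABEBE

EBDAABEBE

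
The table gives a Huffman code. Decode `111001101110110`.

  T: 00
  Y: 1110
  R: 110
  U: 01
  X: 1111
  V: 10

Read left to right; each codeword is recognised as soon as it completes (prefix code):
  1110→Y | 01→U | 10→V | 1110→Y | 110→R
Decoded message: YUVYR

YUVYR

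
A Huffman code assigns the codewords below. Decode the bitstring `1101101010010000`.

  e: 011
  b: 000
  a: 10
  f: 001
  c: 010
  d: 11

decacb

Read left to right; each codeword is recognised as soon as it completes (prefix code):
  11→d | 011→e | 010→c | 10→a | 010→c | 000→b
Decoded message: decacb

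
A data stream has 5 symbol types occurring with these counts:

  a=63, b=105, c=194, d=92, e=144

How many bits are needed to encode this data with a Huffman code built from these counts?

1351

Build the Huffman tree bottom-up:
merge a(63) and d(92): 155
merge b(105) and e(144): 249
merge 155 and c(194): 349
merge 249 and 349: 598
Total encoded bits = sum of merged weights = 155 + 249 + 349 + 598 = 1351.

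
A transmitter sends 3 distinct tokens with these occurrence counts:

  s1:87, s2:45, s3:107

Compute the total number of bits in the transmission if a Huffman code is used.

371

Build the Huffman tree bottom-up:
merge s2(45) and s1(87): 132
merge s3(107) and 132: 239
Each symbol's bit-cost is frequency × depth; summing gives 371 bits (equivalently 132 + 239).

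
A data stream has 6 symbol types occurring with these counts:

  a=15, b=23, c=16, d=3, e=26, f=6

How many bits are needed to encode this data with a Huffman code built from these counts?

211

Greedily combine the two least-frequent nodes:
combine d(3), f(6) → 9
combine 9, a(15) → 24
combine c(16), b(23) → 39
combine 24, e(26) → 50
combine 39, 50 → 89
Total encoded bits = sum of merged weights = 9 + 24 + 39 + 50 + 89 = 211.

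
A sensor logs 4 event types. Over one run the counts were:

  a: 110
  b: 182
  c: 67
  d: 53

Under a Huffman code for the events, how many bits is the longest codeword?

Merge the two lowest-weight nodes at each step:
merge d(53) and c(67): 120
merge a(110) and 120: 230
merge b(182) and 230: 412
Maximum depth reached is 3.

3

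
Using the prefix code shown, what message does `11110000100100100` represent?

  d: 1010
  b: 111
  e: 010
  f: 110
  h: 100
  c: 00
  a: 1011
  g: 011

Read left to right; each codeword is recognised as soon as it completes (prefix code):
  111→b | 100→h | 00→c | 100→h | 100→h | 100→h
Decoded message: bhchhh

bhchhh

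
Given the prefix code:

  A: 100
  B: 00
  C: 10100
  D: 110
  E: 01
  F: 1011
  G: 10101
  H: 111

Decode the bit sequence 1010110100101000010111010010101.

GCCBFCG

Read left to right; each codeword is recognised as soon as it completes (prefix code):
  10101→G | 10100→C | 10100→C | 00→B | 1011→F | 10100→C | 10101→G
Decoded message: GCCBFCG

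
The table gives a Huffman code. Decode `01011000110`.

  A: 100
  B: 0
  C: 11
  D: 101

BDABCB

Read left to right; each codeword is recognised as soon as it completes (prefix code):
  0→B | 101→D | 100→A | 0→B | 11→C | 0→B
Decoded message: BDABCB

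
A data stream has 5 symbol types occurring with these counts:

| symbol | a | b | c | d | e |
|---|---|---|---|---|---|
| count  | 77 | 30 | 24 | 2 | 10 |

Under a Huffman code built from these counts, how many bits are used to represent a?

Repeatedly merge the two smallest:
combine d(2), e(10) → 12
combine 12, c(24) → 36
combine b(30), 36 → 66
combine 66, a(77) → 143
a is a child of the root — depth 1, so its codeword is a single bit.

1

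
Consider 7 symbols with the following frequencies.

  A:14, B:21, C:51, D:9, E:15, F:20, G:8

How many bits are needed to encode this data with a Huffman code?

358

Merge the two smallest weights repeatedly:
merge G(8) and D(9): 17
merge A(14) and E(15): 29
merge 17 and F(20): 37
merge B(21) and 29: 50
merge 37 and 50: 87
merge C(51) and 87: 138
The encoded length is the sum of every internal node's weight: 17 + 29 + 37 + 50 + 87 + 138 = 358 bits.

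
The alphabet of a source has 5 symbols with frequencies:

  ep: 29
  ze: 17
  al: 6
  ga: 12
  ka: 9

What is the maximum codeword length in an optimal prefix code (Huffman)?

4

Merge the two lowest-weight nodes at each step:
combine al(6), ka(9) → 15
combine ga(12), 15 → 27
combine ze(17), 27 → 44
combine ep(29), 44 → 73
The rarest symbols sit at the bottom; the longest codeword is 4 bits.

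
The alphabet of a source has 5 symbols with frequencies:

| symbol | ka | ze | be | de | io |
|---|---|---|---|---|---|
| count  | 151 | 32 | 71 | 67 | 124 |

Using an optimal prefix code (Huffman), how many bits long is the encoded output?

989

Build the Huffman tree bottom-up:
combine ze(32), de(67) → 99
combine be(71), 99 → 170
combine io(124), ka(151) → 275
combine 170, 275 → 445
Each symbol's bit-cost is frequency × depth; summing gives 989 bits (equivalently 99 + 170 + 275 + 445).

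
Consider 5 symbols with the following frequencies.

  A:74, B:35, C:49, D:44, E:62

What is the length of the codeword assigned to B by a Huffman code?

3

Build the tree from the bottom:
combine B(35), D(44) → 79
combine C(49), E(62) → 111
combine A(74), 79 → 153
combine 111, 153 → 264
The subtree containing B is merged 3 times, so code length = 3.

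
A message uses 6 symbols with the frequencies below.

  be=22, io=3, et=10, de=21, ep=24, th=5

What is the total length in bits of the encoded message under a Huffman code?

Merge the two smallest weights repeatedly:
io(3) + th(5) → 8
8 + et(10) → 18
18 + de(21) → 39
be(22) + ep(24) → 46
39 + 46 → 85
Total encoded bits = sum of merged weights = 8 + 18 + 39 + 46 + 85 = 196.

196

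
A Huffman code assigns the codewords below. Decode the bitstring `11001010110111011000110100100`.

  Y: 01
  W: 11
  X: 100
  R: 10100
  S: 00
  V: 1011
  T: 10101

WSTVVSYRX

Read left to right; each codeword is recognised as soon as it completes (prefix code):
  11→W | 00→S | 10101→T | 1011→V | 1011→V | 00→S | 01→Y | 10100→R | 100→X
Decoded message: WSTVVSYRX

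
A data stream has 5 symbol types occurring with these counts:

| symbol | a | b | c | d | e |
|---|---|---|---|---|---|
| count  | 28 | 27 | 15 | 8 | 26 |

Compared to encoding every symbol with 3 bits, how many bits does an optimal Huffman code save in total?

81

Fixed-length: 3 bits × 104 symbols = 312 bits.
Huffman merges:
merge d(8) and c(15): 23
merge 23 and e(26): 49
merge b(27) and a(28): 55
merge 49 and 55: 104
Huffman total = 23 + 49 + 55 + 104 = 231 bits.
Saving = 312 − 231 = 81 bits.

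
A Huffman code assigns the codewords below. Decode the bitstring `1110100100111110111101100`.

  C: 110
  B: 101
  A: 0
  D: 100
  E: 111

Read left to right; each codeword is recognised as soon as it completes (prefix code):
  111→E | 0→A | 100→D | 100→D | 111→E | 110→C | 111→E | 101→B | 100→D
Decoded message: EADDECEBD

EADDECEBD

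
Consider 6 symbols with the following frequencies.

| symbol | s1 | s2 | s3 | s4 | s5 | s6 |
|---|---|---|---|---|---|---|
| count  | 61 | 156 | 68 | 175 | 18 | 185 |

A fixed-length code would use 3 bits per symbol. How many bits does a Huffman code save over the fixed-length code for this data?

Fixed-length: 3 bits × 663 symbols = 1989 bits.
Huffman merges:
merge s5(18) and s1(61): 79
merge s3(68) and 79: 147
merge 147 and s2(156): 303
merge s4(175) and s6(185): 360
merge 303 and 360: 663
Huffman total = 79 + 147 + 303 + 360 + 663 = 1552 bits.
Saving = 1989 − 1552 = 437 bits.

437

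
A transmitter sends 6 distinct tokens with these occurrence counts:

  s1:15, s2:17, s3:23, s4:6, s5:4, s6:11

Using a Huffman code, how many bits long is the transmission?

183

Merge the two smallest weights repeatedly:
s5(4) + s4(6) → 10
10 + s6(11) → 21
s1(15) + s2(17) → 32
21 + s3(23) → 44
32 + 44 → 76
The encoded length is the sum of every internal node's weight: 10 + 21 + 32 + 44 + 76 = 183 bits.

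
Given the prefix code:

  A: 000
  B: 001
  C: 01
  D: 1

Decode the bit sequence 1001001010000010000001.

Read left to right; each codeword is recognised as soon as it completes (prefix code):
  1→D | 001→B | 001→B | 01→C | 000→A | 001→B | 000→A | 000→A | 1→D
Decoded message: DBBCABAAD

DBBCABAAD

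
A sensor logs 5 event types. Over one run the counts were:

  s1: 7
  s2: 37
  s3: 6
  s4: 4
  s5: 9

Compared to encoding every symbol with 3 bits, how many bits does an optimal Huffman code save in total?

74

Fixed-length: 3 bits × 63 symbols = 189 bits.
Huffman merges:
combine s4(4), s3(6) → 10
combine s1(7), s5(9) → 16
combine 10, 16 → 26
combine 26, s2(37) → 63
Huffman total = 10 + 16 + 26 + 63 = 115 bits.
Saving = 189 − 115 = 74 bits.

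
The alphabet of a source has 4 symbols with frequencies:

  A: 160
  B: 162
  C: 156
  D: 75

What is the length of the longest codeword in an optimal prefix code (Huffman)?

Merge the two lowest-weight nodes at each step:
merge D(75) and C(156): 231
merge A(160) and B(162): 322
merge 231 and 322: 553
The rarest symbols sit at the bottom; the longest codeword is 2 bits.

2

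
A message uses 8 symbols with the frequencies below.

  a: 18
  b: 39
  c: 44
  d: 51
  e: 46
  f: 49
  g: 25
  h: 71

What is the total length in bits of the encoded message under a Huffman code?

1001

Merge the two smallest weights repeatedly:
merge a(18) and g(25): 43
merge b(39) and 43: 82
merge c(44) and e(46): 90
merge f(49) and d(51): 100
merge h(71) and 82: 153
merge 90 and 100: 190
merge 153 and 190: 343
The encoded length is the sum of every internal node's weight: 43 + 82 + 90 + 100 + 153 + 190 + 343 = 1001 bits.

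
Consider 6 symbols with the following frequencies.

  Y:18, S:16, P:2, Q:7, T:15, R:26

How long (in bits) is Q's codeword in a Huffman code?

Huffman merges, smallest pair first:
merge P(2) and Q(7): 9
merge 9 and T(15): 24
merge S(16) and Y(18): 34
merge 24 and R(26): 50
merge 34 and 50: 84
The subtree containing Q is merged 4 times, so code length = 4.

4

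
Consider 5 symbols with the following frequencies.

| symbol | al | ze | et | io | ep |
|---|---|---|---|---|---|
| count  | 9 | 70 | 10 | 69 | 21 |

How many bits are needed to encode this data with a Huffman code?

Greedily combine the two least-frequent nodes:
al(9) + et(10) → 19
19 + ep(21) → 40
40 + io(69) → 109
ze(70) + 109 → 179
Total encoded bits = sum of merged weights = 19 + 40 + 109 + 179 = 347.

347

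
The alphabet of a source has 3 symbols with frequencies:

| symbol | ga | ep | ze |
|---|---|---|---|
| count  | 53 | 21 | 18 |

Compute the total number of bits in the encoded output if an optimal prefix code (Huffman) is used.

Greedily combine the two least-frequent nodes:
combine ze(18), ep(21) → 39
combine 39, ga(53) → 92
Each symbol's bit-cost is frequency × depth; summing gives 131 bits (equivalently 39 + 92).

131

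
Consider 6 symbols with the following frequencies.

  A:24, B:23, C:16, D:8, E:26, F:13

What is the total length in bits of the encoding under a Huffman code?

278

Merge the two smallest weights repeatedly:
D(8) + F(13) → 21
C(16) + 21 → 37
B(23) + A(24) → 47
E(26) + 37 → 63
47 + 63 → 110
Each symbol's bit-cost is frequency × depth; summing gives 278 bits (equivalently 21 + 37 + 47 + 63 + 110).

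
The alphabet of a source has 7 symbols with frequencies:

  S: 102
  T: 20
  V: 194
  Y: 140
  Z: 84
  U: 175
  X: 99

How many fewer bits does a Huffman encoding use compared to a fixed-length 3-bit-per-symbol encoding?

Fixed-length: 3 bits × 814 symbols = 2442 bits.
Huffman merges:
T(20) + Z(84) → 104
X(99) + S(102) → 201
104 + Y(140) → 244
U(175) + V(194) → 369
201 + 244 → 445
369 + 445 → 814
Huffman total = 104 + 201 + 244 + 369 + 445 + 814 = 2177 bits.
Saving = 2442 − 2177 = 265 bits.

265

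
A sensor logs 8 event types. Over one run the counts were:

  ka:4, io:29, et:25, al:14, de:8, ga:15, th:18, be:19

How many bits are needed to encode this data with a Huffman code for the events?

379

Greedily combine the two least-frequent nodes:
combine ka(4), de(8) → 12
combine 12, al(14) → 26
combine ga(15), th(18) → 33
combine be(19), et(25) → 44
combine 26, io(29) → 55
combine 33, 44 → 77
combine 55, 77 → 132
Total encoded bits = sum of merged weights = 12 + 26 + 33 + 44 + 55 + 77 + 132 = 379.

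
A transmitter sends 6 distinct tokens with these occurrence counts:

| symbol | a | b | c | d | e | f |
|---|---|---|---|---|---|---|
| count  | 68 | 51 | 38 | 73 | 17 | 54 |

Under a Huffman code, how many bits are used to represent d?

2

Build the tree from the bottom:
merge e(17) and c(38): 55
merge b(51) and f(54): 105
merge 55 and a(68): 123
merge d(73) and 105: 178
merge 123 and 178: 301
d's leaf is at depth 2, giving a 2-bit codeword.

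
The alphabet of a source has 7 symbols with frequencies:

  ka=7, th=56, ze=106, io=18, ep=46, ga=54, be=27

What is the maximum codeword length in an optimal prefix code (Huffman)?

Merge the two lowest-weight nodes at each step:
combine ka(7), io(18) → 25
combine 25, be(27) → 52
combine ep(46), 52 → 98
combine ga(54), th(56) → 110
combine 98, ze(106) → 204
combine 110, 204 → 314
The rarest symbols sit at the bottom; the longest codeword is 5 bits.

5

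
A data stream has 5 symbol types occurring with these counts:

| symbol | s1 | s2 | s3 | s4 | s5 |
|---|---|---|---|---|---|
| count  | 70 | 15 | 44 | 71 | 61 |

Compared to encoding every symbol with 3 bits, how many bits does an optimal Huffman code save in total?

Fixed-length: 3 bits × 261 symbols = 783 bits.
Huffman merges:
combine s2(15), s3(44) → 59
combine 59, s5(61) → 120
combine s1(70), s4(71) → 141
combine 120, 141 → 261
Huffman total = 59 + 120 + 141 + 261 = 581 bits.
Saving = 783 − 581 = 202 bits.

202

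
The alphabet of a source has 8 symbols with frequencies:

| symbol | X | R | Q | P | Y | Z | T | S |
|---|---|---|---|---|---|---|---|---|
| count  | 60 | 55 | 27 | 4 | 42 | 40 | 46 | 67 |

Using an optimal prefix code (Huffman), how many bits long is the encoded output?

987

Build the Huffman tree bottom-up:
merge P(4) and Q(27): 31
merge 31 and Z(40): 71
merge Y(42) and T(46): 88
merge R(55) and X(60): 115
merge S(67) and 71: 138
merge 88 and 115: 203
merge 138 and 203: 341
Total encoded bits = sum of merged weights = 31 + 71 + 88 + 115 + 138 + 203 + 341 = 987.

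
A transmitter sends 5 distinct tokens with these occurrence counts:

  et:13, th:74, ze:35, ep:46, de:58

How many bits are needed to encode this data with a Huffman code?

Greedily combine the two least-frequent nodes:
merge et(13) and ze(35): 48
merge ep(46) and 48: 94
merge de(58) and th(74): 132
merge 94 and 132: 226
Each symbol's bit-cost is frequency × depth; summing gives 500 bits (equivalently 48 + 94 + 132 + 226).

500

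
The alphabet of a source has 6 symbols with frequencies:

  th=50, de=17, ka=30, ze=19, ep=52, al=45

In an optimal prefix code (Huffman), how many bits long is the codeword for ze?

4

Repeatedly merge the two smallest:
de(17) + ze(19) → 36
ka(30) + 36 → 66
al(45) + th(50) → 95
ep(52) + 66 → 118
95 + 118 → 213
ze's leaf is at depth 4, giving a 4-bit codeword.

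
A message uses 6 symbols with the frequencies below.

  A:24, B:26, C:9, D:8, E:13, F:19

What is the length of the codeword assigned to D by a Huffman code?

4

Huffman merges, smallest pair first:
merge D(8) and C(9): 17
merge E(13) and 17: 30
merge F(19) and A(24): 43
merge B(26) and 30: 56
merge 43 and 56: 99
D sits 4 levels below the root, so its codeword is 4 bits.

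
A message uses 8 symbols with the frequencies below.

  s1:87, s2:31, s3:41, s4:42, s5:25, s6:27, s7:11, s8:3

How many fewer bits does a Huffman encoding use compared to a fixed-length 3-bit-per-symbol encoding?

76

Fixed-length: 3 bits × 267 symbols = 801 bits.
Huffman merges:
s8(3) + s7(11) → 14
14 + s5(25) → 39
s6(27) + s2(31) → 58
39 + s3(41) → 80
s4(42) + 58 → 100
80 + s1(87) → 167
100 + 167 → 267
Huffman total = 14 + 39 + 58 + 80 + 100 + 167 + 267 = 725 bits.
Saving = 801 − 725 = 76 bits.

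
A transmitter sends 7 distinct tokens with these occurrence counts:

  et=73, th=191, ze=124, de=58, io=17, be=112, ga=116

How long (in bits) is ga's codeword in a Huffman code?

3

Huffman merges, smallest pair first:
io(17) + de(58) → 75
et(73) + 75 → 148
be(112) + ga(116) → 228
ze(124) + 148 → 272
th(191) + 228 → 419
272 + 419 → 691
The subtree containing ga is merged 3 times, so code length = 3.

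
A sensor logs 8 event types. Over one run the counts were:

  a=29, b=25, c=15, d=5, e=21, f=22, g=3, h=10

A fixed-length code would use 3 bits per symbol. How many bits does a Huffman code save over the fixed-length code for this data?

Fixed-length: 3 bits × 130 symbols = 390 bits.
Huffman merges:
combine g(3), d(5) → 8
combine 8, h(10) → 18
combine c(15), 18 → 33
combine e(21), f(22) → 43
combine b(25), a(29) → 54
combine 33, 43 → 76
combine 54, 76 → 130
Huffman total = 8 + 18 + 33 + 43 + 54 + 76 + 130 = 362 bits.
Saving = 390 − 362 = 28 bits.

28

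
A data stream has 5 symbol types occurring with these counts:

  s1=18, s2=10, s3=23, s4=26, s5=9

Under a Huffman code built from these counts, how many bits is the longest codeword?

3

Merge the two lowest-weight nodes at each step:
merge s5(9) and s2(10): 19
merge s1(18) and 19: 37
merge s3(23) and s4(26): 49
merge 37 and 49: 86
The rarest symbols sit at the bottom; the longest codeword is 3 bits.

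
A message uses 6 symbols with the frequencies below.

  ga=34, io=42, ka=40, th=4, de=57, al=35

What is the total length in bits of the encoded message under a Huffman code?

535

Greedily combine the two least-frequent nodes:
merge th(4) and ga(34): 38
merge al(35) and 38: 73
merge ka(40) and io(42): 82
merge de(57) and 73: 130
merge 82 and 130: 212
Each symbol's bit-cost is frequency × depth; summing gives 535 bits (equivalently 38 + 73 + 82 + 130 + 212).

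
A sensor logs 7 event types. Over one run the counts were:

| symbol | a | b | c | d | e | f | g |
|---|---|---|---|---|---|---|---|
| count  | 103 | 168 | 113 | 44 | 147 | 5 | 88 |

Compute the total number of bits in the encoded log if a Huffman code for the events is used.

1738

Merge the two smallest weights repeatedly:
f(5) + d(44) → 49
49 + g(88) → 137
a(103) + c(113) → 216
137 + e(147) → 284
b(168) + 216 → 384
284 + 384 → 668
Each symbol's bit-cost is frequency × depth; summing gives 1738 bits (equivalently 49 + 137 + 216 + 284 + 384 + 668).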